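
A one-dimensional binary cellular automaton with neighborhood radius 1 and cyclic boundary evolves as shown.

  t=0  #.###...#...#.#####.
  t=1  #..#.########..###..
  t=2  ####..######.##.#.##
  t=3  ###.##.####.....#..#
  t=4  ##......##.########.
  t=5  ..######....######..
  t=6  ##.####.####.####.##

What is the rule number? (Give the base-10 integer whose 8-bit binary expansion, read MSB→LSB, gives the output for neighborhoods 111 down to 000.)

151

  ### -> #   bit 7 = 1  t=0,i=3
  ##. -> .   bit 6 = 0  t=0,i=4
  #.# -> .   bit 5 = 0  t=0,i=1
  #.. -> #   bit 4 = 1  t=0,i=5
  .## -> .   bit 3 = 0  t=0,i=2
  .#. -> #   bit 2 = 1  t=0,i=0
  ..# -> #   bit 1 = 1  t=0,i=7
  ... -> #   bit 0 = 1  t=0,i=6
  bits 10010111 = 151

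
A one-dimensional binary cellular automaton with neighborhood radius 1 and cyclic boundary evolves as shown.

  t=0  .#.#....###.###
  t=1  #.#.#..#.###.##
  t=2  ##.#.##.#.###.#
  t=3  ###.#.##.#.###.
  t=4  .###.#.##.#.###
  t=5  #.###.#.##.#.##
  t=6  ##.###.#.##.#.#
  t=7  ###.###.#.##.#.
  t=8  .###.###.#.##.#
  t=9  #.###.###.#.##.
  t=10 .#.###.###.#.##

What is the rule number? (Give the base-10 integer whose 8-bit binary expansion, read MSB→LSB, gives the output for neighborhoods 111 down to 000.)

  ### -> #   bit 7 = 1  t=0,i=9
  ##. -> #   bit 6 = 1  t=0,i=10
  #.# -> #   bit 5 = 1  t=0,i=0
  #.. -> #   bit 4 = 1  t=0,i=4
  .## -> .   bit 3 = 0  t=0,i=8
  .#. -> .   bit 2 = 0  t=0,i=1
  ..# -> #   bit 1 = 1  t=0,i=7
  ... -> .   bit 0 = 0  t=0,i=5
  bits 11110010 = 242

242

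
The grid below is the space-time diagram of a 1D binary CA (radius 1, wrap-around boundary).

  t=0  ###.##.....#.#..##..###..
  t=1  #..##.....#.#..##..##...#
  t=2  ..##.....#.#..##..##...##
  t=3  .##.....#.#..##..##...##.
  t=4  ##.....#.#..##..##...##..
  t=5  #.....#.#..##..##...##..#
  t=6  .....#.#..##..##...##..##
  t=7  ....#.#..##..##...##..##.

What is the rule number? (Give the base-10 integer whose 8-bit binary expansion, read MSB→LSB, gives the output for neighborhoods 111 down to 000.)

42

  ### -> .   bit 7 = 0  t=0,i=1
  ##. -> .   bit 6 = 0  t=0,i=2
  #.# -> #   bit 5 = 1  t=0,i=3
  #.. -> .   bit 4 = 0  t=0,i=6
  .## -> #   bit 3 = 1  t=0,i=0
  .#. -> .   bit 2 = 0  t=0,i=11
  ..# -> #   bit 1 = 1  t=0,i=10
  ... -> .   bit 0 = 0  t=0,i=7
  bits 00101010 = 42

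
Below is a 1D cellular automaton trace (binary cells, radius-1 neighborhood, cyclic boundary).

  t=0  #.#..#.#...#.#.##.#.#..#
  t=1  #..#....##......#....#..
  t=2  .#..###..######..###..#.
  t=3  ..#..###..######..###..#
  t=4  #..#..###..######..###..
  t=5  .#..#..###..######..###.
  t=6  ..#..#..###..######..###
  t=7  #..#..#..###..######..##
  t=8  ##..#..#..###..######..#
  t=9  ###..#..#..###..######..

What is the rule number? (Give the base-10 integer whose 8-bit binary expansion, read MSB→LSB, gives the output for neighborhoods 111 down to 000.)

209

  [7] ### => #  t=2,i=5
  [6] ##. => #  t=0,i=0
  [5] #.# => .  t=0,i=1
  [4] #.. => #  t=0,i=3
  [3] .## => .  t=0,i=15
  [2] .#. => .  t=0,i=2
  [1] ..# => .  t=0,i=4
  [0] ... => #  t=0,i=9
  bits 11010001 = 209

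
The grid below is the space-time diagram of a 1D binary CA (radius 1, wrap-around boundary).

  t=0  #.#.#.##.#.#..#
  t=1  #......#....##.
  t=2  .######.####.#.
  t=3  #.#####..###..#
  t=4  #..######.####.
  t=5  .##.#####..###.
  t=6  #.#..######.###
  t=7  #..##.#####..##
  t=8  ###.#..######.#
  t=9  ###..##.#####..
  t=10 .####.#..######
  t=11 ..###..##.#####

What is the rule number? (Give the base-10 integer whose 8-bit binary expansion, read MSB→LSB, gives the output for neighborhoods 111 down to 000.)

  ### -> #   bit 7 = 1  t=2,i=2
  ##. -> #   bit 6 = 1  t=0,i=0
  #.# -> .   bit 5 = 0  t=0,i=1
  #.. -> #   bit 4 = 1  t=0,i=12
  .## -> .   bit 3 = 0  t=0,i=6
  .#. -> .   bit 2 = 0  t=0,i=2
  ..# -> #   bit 1 = 1  t=0,i=13
  ... -> #   bit 0 = 1  t=1,i=2
  bits 11010011 = 211

211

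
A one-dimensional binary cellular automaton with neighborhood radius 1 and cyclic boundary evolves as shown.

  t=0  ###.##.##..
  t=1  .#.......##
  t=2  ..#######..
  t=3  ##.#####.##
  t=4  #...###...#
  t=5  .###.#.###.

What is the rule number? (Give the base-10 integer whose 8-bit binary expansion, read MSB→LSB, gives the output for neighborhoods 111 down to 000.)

147

  nb ###: next=#  (t=0,i=1, bit7=1)
  nb ##.: next=.  (t=0,i=2, bit6=0)
  nb #.#: next=.  (t=0,i=3, bit5=0)
  nb #..: next=#  (t=0,i=9, bit4=1)
  nb .##: next=.  (t=0,i=0, bit3=0)
  nb .#.: next=.  (t=1,i=1, bit2=0)
  nb ..#: next=#  (t=0,i=10, bit1=1)
  nb ...: next=#  (t=1,i=3, bit0=1)
  bits 10010011 = 147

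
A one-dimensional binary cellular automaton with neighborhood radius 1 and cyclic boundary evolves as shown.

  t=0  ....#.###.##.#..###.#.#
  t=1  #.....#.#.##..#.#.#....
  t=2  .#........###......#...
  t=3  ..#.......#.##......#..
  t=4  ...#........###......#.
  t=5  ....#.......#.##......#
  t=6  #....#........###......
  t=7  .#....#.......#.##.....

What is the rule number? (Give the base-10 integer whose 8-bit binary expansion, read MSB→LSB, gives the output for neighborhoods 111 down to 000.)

88

  ###|.  b7=0 t=0,i=7
  ##.|#  b6=1 t=0,i=8
  #.#|.  b5=0 t=0,i=5
  #..|#  b4=1 t=0,i=0
  .##|#  b3=1 t=0,i=6
  .#.|.  b2=0 t=0,i=4
  ..#|.  b1=0 t=0,i=3
  ...|.  b0=0 t=0,i=1
  bits 01011000 = 88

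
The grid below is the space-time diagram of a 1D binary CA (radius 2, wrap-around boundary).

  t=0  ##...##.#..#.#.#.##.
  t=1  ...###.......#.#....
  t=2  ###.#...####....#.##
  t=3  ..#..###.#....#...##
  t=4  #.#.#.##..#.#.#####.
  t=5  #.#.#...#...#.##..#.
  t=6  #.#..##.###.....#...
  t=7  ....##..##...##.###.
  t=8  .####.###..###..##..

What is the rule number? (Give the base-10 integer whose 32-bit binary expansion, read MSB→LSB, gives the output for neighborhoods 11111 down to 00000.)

  [31] ##### => .  t=2,i=0
  [30] ####. => .  t=2,i=1
  [29] ###.# => #  t=2,i=2
  [28] ###.. => .  t=1,i=5
  [27] ##.## => .  t=0,i=19
  [26] ##.#. => .  t=0,i=7
  [25] ##..# => #  t=3,i=0
  [24] ##... => .  t=0,i=2
  [23] #.### => #  t=2,i=18
  [22] #.##. => .  t=0,i=0
  [21] #.#.# => #  t=0,i=13
  [20] #.#.. => .  t=0,i=8
  [19] #..## => #  t=3,i=4
  [18] #..#. => .  t=0,i=10
  [17] #...# => #  t=0,i=3
  [16] #.... => .  t=1,i=7
  [15] .#### => #  t=2,i=9
  [14] .###. => #  t=1,i=4
  [13] .##.# => .  t=0,i=6
  [12] .##.. => .  t=0,i=1
  [11] .#.## => .  t=0,i=16
  [10] .#.#. => .  t=0,i=12
  [9] .#..# => .  t=0,i=9
  [8] .#... => #  t=1,i=16
  [7] ..### => .  t=1,i=3
  [6] ..##. => #  t=0,i=5
  [5] ..#.# => .  t=0,i=11
  [4] ..#.. => #  t=3,i=2
  [3] ...## => #  t=0,i=4
  [2] ...#. => .  t=1,i=12
  [1] ....# => #  t=1,i=1
  [0] ..... => #  t=1,i=0
  bits 00100010101010101100000101011011 = 581615963

581615963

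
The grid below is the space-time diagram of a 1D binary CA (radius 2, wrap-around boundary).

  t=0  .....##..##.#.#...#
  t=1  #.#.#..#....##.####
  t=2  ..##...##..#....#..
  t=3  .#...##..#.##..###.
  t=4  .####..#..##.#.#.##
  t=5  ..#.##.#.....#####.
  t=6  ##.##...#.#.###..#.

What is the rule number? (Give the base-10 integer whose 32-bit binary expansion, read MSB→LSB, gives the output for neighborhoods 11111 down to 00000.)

  nb #####: next=.  (t=1,i=17, bit31=0)
  nb ####.: next=.  (t=1,i=18, bit30=0)
  nb ###.#: next=.  (t=1,i=0, bit29=0)
  nb ###..: next=#  (t=3,i=17, bit28=1)
  nb ##.##: next=.  (t=1,i=14, bit27=0)
  nb ##.#.: next=.  (t=0,i=11, bit26=0)
  nb ##..#: next=#  (t=0,i=7, bit25=1)
  nb ##...: next=.  (t=2,i=4, bit24=0)
  nb #.###: next=.  (t=1,i=15, bit23=0)
  nb #.##.: next=#  (t=3,i=11, bit22=1)
  nb #.#.#: next=#  (t=0,i=12, bit21=1)
  nb #.#..: next=.  (t=0,i=14, bit20=0)
  nb #..##: next=.  (t=0,i=8, bit19=0)
  nb #..#.: next=.  (t=1,i=6, bit18=0)
  nb #...#: next=#  (t=0,i=16, bit17=1)
  nb #....: next=.  (t=0,i=1, bit16=0)
  nb .####: next=#  (t=1,i=16, bit15=1)
  nb .###.: next=.  (t=3,i=16, bit14=0)
  nb .##.#: next=.  (t=0,i=10, bit13=0)
  nb .##..: next=.  (t=0,i=6, bit12=0)
  nb .#.##: next=#  (t=3,i=10, bit11=1)
  nb .#.#.: next=#  (t=0,i=13, bit10=1)
  nb .#..#: next=.  (t=1,i=5, bit9=0)
  nb .#...: next=#  (t=0,i=0, bit8=1)
  nb ..###: next=#  (t=3,i=15, bit7=1)
  nb ..##.: next=.  (t=0,i=5, bit6=0)
  nb ..#.#: next=.  (t=3,i=9, bit5=0)
  nb ..#..: next=#  (t=0,i=18, bit4=1)
  nb ...##: next=#  (t=0,i=4, bit3=1)
  nb ...#.: next=#  (t=0,i=17, bit2=1)
  nb ....#: next=.  (t=0,i=3, bit1=0)
  nb .....: next=#  (t=0,i=2, bit0=1)
  bits 00010010011000101000110110011101 = 308448669

308448669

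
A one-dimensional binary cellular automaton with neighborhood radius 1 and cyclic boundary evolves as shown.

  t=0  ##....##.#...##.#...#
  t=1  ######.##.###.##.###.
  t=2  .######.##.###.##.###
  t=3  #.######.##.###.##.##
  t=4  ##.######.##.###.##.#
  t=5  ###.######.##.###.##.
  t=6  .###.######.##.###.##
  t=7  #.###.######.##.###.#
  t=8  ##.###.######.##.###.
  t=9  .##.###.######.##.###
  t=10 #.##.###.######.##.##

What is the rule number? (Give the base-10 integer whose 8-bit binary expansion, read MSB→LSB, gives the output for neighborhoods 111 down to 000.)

243

  nb ###: next=#  (t=0,i=0, bit7=1)
  nb ##.: next=#  (t=0,i=1, bit6=1)
  nb #.#: next=#  (t=0,i=8, bit5=1)
  nb #..: next=#  (t=0,i=2, bit4=1)
  nb .##: next=.  (t=0,i=6, bit3=0)
  nb .#.: next=.  (t=0,i=9, bit2=0)
  nb ..#: next=#  (t=0,i=5, bit1=1)
  nb ...: next=#  (t=0,i=3, bit0=1)
  bits 11110011 = 243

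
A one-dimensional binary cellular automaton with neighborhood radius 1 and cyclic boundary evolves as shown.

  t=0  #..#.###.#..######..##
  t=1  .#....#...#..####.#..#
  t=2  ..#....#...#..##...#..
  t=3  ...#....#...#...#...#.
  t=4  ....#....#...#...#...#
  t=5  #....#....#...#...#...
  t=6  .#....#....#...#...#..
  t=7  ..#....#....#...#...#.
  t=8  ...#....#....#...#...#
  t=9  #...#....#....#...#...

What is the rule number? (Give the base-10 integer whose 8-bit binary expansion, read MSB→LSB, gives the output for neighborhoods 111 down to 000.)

144

  nb ###: next=#  (t=0,i=6, bit7=1)
  nb ##.: next=.  (t=0,i=0, bit6=0)
  nb #.#: next=.  (t=0,i=4, bit5=0)
  nb #..: next=#  (t=0,i=1, bit4=1)
  nb .##: next=.  (t=0,i=5, bit3=0)
  nb .#.: next=.  (t=0,i=3, bit2=0)
  nb ..#: next=.  (t=0,i=2, bit1=0)
  nb ...: next=.  (t=1,i=3, bit0=0)
  bits 10010000 = 144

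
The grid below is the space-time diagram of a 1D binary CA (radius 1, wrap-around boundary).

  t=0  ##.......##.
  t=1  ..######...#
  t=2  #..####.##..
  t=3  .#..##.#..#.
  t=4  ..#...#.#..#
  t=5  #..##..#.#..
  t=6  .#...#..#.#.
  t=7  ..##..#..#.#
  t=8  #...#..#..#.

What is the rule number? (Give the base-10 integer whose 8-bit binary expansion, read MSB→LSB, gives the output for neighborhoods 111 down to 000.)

  nb ###: next=#  (t=1,i=3, bit7=1)
  nb ##.: next=.  (t=0,i=1, bit6=0)
  nb #.#: next=#  (t=0,i=11, bit5=1)
  nb #..: next=#  (t=0,i=2, bit4=1)
  nb .##: next=.  (t=0,i=0, bit3=0)
  nb .#.: next=.  (t=1,i=11, bit2=0)
  nb ..#: next=.  (t=0,i=8, bit1=0)
  nb ...: next=#  (t=0,i=3, bit0=1)
  bits 10110001 = 177

177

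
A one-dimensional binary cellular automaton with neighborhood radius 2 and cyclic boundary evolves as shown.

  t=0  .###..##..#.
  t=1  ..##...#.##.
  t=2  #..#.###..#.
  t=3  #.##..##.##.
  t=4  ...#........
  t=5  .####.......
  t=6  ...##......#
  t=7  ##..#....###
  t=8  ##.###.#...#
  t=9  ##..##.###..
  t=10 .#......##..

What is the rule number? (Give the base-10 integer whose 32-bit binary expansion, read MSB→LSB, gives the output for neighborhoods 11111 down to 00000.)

4027994422

  [31] ##### => #  t=7,i=11
  [30] ####. => #  t=5,i=3
  [29] ###.# => #  t=8,i=1
  [28] ###.. => #  t=0,i=3
  [27] ##.## => .  t=3,i=8
  [26] ##.#. => .  t=3,i=11
  [25] ##..# => .  t=0,i=4
  [24] ##... => .  t=1,i=4
  [23] #.### => .  t=2,i=5
  [22] #.##. => .  t=1,i=9
  [21] #.#.# => .  t=3,i=0
  [20] #.#.. => #  t=2,i=0
  [19] #..## => .  t=0,i=0
  [18] #..#. => #  t=0,i=9
  [17] #...# => #  t=1,i=0
  [16] #.... => .  t=4,i=5
  [15] .#### => .  t=5,i=2
  [14] .###. => #  t=0,i=2
  [13] .##.# => .  t=3,i=7
  [12] .##.. => #  t=0,i=7
  [11] .#.## => .  t=1,i=8
  [10] .#.#. => .  t=2,i=11
  [9] .#..# => .  t=0,i=11
  [8] .#... => #  t=4,i=4
  [7] ..### => .  t=0,i=1
  [6] ..##. => .  t=0,i=6
  [5] ..#.# => #  t=1,i=7
  [4] ..#.. => #  t=0,i=10
  [3] ...## => .  t=1,i=1
  [2] ...#. => #  t=1,i=6
  [1] ....# => #  t=4,i=1
  [0] ..... => .  t=4,i=0
  bits 11110000000101100101000100110110 = 4027994422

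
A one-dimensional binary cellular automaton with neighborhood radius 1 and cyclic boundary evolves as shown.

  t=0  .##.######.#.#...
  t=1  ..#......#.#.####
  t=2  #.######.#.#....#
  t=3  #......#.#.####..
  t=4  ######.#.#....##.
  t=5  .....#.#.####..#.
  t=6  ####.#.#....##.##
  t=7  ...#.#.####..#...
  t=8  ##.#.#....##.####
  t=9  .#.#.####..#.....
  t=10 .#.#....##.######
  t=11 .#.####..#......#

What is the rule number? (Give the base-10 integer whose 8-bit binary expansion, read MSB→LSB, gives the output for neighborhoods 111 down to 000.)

85

  nb ###: next=.  (t=0,i=5, bit7=0)
  nb ##.: next=#  (t=0,i=2, bit6=1)
  nb #.#: next=.  (t=0,i=3, bit5=0)
  nb #..: next=#  (t=0,i=14, bit4=1)
  nb .##: next=.  (t=0,i=1, bit3=0)
  nb .#.: next=#  (t=0,i=11, bit2=1)
  nb ..#: next=.  (t=0,i=0, bit1=0)
  nb ...: next=#  (t=0,i=15, bit0=1)
  bits 01010101 = 85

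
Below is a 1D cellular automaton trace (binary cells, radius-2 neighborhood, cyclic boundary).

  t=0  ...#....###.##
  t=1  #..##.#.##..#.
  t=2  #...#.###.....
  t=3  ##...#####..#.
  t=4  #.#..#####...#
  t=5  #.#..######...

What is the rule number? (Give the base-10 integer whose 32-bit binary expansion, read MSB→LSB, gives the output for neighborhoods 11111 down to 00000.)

  ##### -> #   bit 31 = 1  t=3,i=7
  ####. -> #   bit 30 = 1  t=3,i=8
  ###.# -> .   bit 29 = 0  t=0,i=10
  ###.. -> #   bit 28 = 1  t=2,i=8
  ##.## -> .   bit 27 = 0  t=0,i=11
  ##.#. -> .   bit 26 = 0  t=1,i=5
  ##..# -> .   bit 25 = 0  t=1,i=10
  ##... -> #   bit 24 = 1  t=0,i=0
  #.### -> #   bit 23 = 1  t=2,i=6
  #.##. -> #   bit 22 = 1  t=0,i=12
  #.#.# -> #   bit 21 = 1  t=1,i=6
  #.#.. -> #   bit 20 = 1  t=1,i=0
  #..## -> .   bit 19 = 0  t=1,i=2
  #..#. -> .   bit 18 = 0  t=1,i=11
  #...# -> .   bit 17 = 0  t=0,i=1
  #.... -> .   bit 16 = 0  t=0,i=5
  .#### -> #   bit 15 = 1  t=3,i=6
  .###. -> #   bit 14 = 1  t=0,i=9
  .##.# -> #   bit 13 = 1  t=1,i=4
  .##.. -> .   bit 12 = 0  t=0,i=13
  .#.## -> #   bit 11 = 1  t=1,i=7
  .#.#. -> .   bit 10 = 0  t=1,i=13
  .#..# -> .   bit 9 = 0  t=1,i=1
  .#... -> #   bit 8 = 1  t=0,i=4
  ..### -> #   bit 7 = 1  t=0,i=8
  ..##. -> .   bit 6 = 0  t=1,i=3
  ..#.# -> .   bit 5 = 0  t=1,i=12
  ..#.. -> #   bit 4 = 1  t=0,i=3
  ...## -> .   bit 3 = 0  t=0,i=7
  ...#. -> .   bit 2 = 0  t=0,i=2
  ....# -> #   bit 1 = 1  t=0,i=6
  ..... -> .   bit 0 = 0  t=2,i=11
  bits 11010001111100001110100110010010 = 3522226578

3522226578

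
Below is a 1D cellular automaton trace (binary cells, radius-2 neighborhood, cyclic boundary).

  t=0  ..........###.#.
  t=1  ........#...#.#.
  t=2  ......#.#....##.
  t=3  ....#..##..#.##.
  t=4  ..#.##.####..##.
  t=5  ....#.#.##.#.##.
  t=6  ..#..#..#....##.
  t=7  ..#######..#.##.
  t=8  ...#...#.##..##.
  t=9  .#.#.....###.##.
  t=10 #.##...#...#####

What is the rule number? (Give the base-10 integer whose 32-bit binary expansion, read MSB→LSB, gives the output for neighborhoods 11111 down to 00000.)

1783928402

  ##### -> .   bit 31 = 0  t=7,i=4
  ####. -> #   bit 30 = 1  t=4,i=9
  ###.# -> #   bit 29 = 1  t=0,i=12
  ###.. -> .   bit 28 = 0  t=4,i=10
  ##.## -> #   bit 27 = 1  t=4,i=6
  ##.#. -> .   bit 26 = 0  t=0,i=13
  ##..# -> #   bit 25 = 1  t=3,i=9
  ##... -> .   bit 24 = 0  t=2,i=15
  #.### -> .   bit 23 = 0  t=4,i=7
  #.##. -> #   bit 22 = 1  t=3,i=13
  #.#.# -> .   bit 21 = 0  t=5,i=6
  #.#.. -> #   bit 20 = 1  t=0,i=14
  #..## -> .   bit 19 = 0  t=3,i=6
  #..#. -> #   bit 18 = 1  t=3,i=10
  #...# -> .   bit 17 = 0  t=1,i=10
  #.... -> .   bit 16 = 0  t=0,i=0
  .#### -> #   bit 15 = 1  t=4,i=8
  .###. -> .   bit 14 = 0  t=0,i=11
  .##.# -> .   bit 13 = 0  t=4,i=5
  .##.. -> #   bit 12 = 1  t=2,i=14
  .#.## -> .   bit 11 = 0  t=3,i=12
  .#.#. -> #   bit 10 = 1  t=1,i=13
  .#..# -> #   bit 9 = 1  t=3,i=5
  .#... -> .   bit 8 = 0  t=0,i=15
  ..### -> .   bit 7 = 0  t=0,i=10
  ..##. -> #   bit 6 = 1  t=2,i=13
  ..#.# -> .   bit 5 = 0  t=1,i=12
  ..#.. -> #   bit 4 = 1  t=1,i=8
  ...## -> .   bit 3 = 0  t=0,i=9
  ...#. -> .   bit 2 = 0  t=1,i=7
  ....# -> #   bit 1 = 1  t=0,i=8
  ..... -> .   bit 0 = 0  t=0,i=1
  bits 01101010010101001001011001010010 = 1783928402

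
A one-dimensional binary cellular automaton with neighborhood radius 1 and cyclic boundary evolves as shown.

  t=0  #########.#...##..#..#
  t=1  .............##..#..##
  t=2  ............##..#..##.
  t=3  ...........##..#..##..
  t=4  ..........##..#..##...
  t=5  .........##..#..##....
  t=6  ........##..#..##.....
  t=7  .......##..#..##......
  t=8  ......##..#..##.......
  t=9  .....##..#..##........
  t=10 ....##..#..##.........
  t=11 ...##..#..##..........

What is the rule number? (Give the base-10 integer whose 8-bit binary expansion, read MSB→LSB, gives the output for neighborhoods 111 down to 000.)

  nb ###: next=.  (t=0,i=0, bit7=0)
  nb ##.: next=.  (t=0,i=8, bit6=0)
  nb #.#: next=.  (t=0,i=9, bit5=0)
  nb #..: next=.  (t=0,i=11, bit4=0)
  nb .##: next=#  (t=0,i=14, bit3=1)
  nb .#.: next=.  (t=0,i=10, bit2=0)
  nb ..#: next=#  (t=0,i=13, bit1=1)
  nb ...: next=.  (t=0,i=12, bit0=0)
  bits 00001010 = 10

10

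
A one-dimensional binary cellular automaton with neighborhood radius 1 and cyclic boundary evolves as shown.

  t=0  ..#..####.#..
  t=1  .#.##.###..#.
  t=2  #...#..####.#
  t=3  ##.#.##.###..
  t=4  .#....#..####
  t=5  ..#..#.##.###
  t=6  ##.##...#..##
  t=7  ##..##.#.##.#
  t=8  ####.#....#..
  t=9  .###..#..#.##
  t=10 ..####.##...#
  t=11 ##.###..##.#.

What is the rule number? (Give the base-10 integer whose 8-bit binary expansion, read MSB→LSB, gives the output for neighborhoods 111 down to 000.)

210

  ###|#  b7=1 t=0,i=6
  ##.|#  b6=1 t=0,i=8
  #.#|.  b5=0 t=0,i=9
  #..|#  b4=1 t=0,i=3
  .##|.  b3=0 t=0,i=5
  .#.|.  b2=0 t=0,i=2
  ..#|#  b1=1 t=0,i=1
  ...|.  b0=0 t=0,i=0
  bits 11010010 = 210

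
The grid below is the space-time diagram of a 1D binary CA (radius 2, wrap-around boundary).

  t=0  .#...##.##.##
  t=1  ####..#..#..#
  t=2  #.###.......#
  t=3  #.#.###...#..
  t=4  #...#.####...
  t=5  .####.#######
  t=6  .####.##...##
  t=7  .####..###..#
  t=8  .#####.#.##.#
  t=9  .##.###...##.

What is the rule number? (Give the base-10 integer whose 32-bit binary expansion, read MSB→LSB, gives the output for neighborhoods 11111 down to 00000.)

2006167974

  nb #####: next=.  (t=1,i=1, bit31=0)
  nb ####.: next=#  (t=1,i=2, bit30=1)
  nb ###.#: next=#  (t=5,i=4, bit29=1)
  nb ###..: next=#  (t=1,i=3, bit28=1)
  nb ##.##: next=.  (t=0,i=7, bit27=0)
  nb ##.#.: next=#  (t=0,i=0, bit26=1)
  nb ##..#: next=#  (t=1,i=4, bit25=1)
  nb ##...: next=#  (t=2,i=5, bit24=1)
  nb #.###: next=#  (t=2,i=2, bit23=1)
  nb #.##.: next=.  (t=0,i=8, bit22=0)
  nb #.#.#: next=.  (t=3,i=2, bit21=0)
  nb #.#..: next=#  (t=0,i=1, bit20=1)
  nb #..##: next=.  (t=1,i=11, bit19=0)
  nb #..#.: next=.  (t=1,i=5, bit18=0)
  nb #...#: next=#  (t=0,i=3, bit17=1)
  nb #....: next=#  (t=2,i=6, bit16=1)
  nb .####: next=#  (t=1,i=0, bit15=1)
  nb .###.: next=.  (t=2,i=3, bit14=0)
  nb .##.#: next=#  (t=0,i=6, bit13=1)
  nb .##..: next=#  (t=6,i=7, bit12=1)
  nb .#.##: next=.  (t=3,i=3, bit11=0)
  nb .#.#.: next=.  (t=3,i=1, bit10=0)
  nb .#..#: next=.  (t=1,i=7, bit9=0)
  nb .#...: next=#  (t=0,i=2, bit8=1)
  nb ..###: next=#  (t=1,i=12, bit7=1)
  nb ..##.: next=.  (t=0,i=5, bit6=0)
  nb ..#.#: next=#  (t=3,i=0, bit5=1)
  nb ..#..: next=.  (t=1,i=6, bit4=0)
  nb ...##: next=.  (t=0,i=4, bit3=0)
  nb ...#.: next=#  (t=3,i=9, bit2=1)
  nb ....#: next=#  (t=2,i=10, bit1=1)
  nb .....: next=.  (t=2,i=7, bit0=0)
  bits 01110111100100111011000110100110 = 2006167974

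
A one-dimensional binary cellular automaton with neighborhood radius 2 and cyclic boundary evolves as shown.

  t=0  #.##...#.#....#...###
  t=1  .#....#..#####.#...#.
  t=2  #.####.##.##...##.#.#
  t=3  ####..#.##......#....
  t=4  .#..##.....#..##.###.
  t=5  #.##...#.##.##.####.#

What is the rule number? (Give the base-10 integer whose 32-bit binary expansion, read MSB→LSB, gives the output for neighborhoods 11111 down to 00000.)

2325603078

  #####|#  b31=1 t=1,i=11
  ####.|.  b30=0 t=0,i=20
  ###.#|.  b29=0 t=0,i=0
  ###..|.  b28=0 t=3,i=3
  ##.##|#  b27=1 t=0,i=1
  ##.#.|.  b26=0 t=1,i=14
  ##..#|#  b25=1 t=3,i=4
  ##...|.  b24=0 t=0,i=4
  #.###|#  b23=1 t=2,i=2
  #.##.|.  b22=0 t=0,i=2
  #.#.#|.  b21=0 t=2,i=18
  #.#..|#  b20=1 t=0,i=9
  #..##|#  b19=1 t=1,i=8
  #..#.|#  b18=1 t=1,i=0
  #...#|.  b17=0 t=0,i=5
  #....|#  b16=1 t=0,i=11
  .####|#  b15=1 t=0,i=19
  .###.|#  b14=1 t=4,i=18
  .##.#|#  b13=1 t=2,i=0
  .##..|.  b12=0 t=0,i=3
  .#.##|.  b11=0 t=2,i=19
  .#.#.|.  b10=0 t=0,i=8
  .#..#|#  b9=1 t=1,i=7
  .#...|#  b8=1 t=0,i=10
  ..###|.  b7=0 t=0,i=18
  ..##.|.  b6=0 t=2,i=15
  ..#.#|.  b5=0 t=0,i=7
  ..#..|.  b4=0 t=0,i=14
  ...##|.  b3=0 t=0,i=17
  ...#.|#  b2=1 t=0,i=6
  ....#|#  b1=1 t=0,i=12
  .....|.  b0=0 t=3,i=12
  bits 10001010100111011110001100000110 = 2325603078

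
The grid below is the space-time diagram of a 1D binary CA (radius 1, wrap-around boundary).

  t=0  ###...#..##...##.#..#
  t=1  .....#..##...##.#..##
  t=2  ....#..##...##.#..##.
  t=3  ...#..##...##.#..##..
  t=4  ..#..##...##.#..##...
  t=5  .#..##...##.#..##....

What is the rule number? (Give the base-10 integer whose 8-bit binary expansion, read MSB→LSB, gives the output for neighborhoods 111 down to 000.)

42

  [7] ### => .  t=0,i=0
  [6] ##. => .  t=0,i=2
  [5] #.# => #  t=0,i=16
  [4] #.. => .  t=0,i=3
  [3] .## => #  t=0,i=9
  [2] .#. => .  t=0,i=6
  [1] ..# => #  t=0,i=5
  [0] ... => .  t=0,i=4
  bits 00101010 = 42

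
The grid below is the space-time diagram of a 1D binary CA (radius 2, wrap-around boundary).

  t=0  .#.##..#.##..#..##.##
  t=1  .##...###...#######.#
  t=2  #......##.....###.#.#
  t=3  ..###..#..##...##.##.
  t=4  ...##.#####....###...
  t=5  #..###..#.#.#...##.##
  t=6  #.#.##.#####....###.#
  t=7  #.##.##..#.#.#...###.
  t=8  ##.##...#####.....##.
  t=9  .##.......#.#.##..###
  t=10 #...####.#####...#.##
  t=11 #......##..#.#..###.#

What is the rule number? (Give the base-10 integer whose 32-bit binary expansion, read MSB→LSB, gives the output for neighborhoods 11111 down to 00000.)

3089985141

  nb #####: next=#  (t=1,i=14, bit31=1)
  nb ####.: next=.  (t=1,i=17, bit30=0)
  nb ###.#: next=#  (t=1,i=18, bit29=1)
  nb ###..: next=#  (t=1,i=8, bit28=1)
  nb ##.##: next=#  (t=0,i=18, bit27=1)
  nb ##.#.: next=.  (t=0,i=0, bit26=0)
  nb ##..#: next=.  (t=0,i=5, bit25=0)
  nb ##...: next=.  (t=1,i=3, bit24=0)
  nb #.###: next=.  (t=4,i=6, bit23=0)
  nb #.##.: next=.  (t=0,i=3, bit22=0)
  nb #.#.#: next=#  (t=0,i=1, bit21=1)
  nb #.#..: next=.  (t=5,i=12, bit20=0)
  nb #..##: next=#  (t=0,i=15, bit19=1)
  nb #..#.: next=#  (t=0,i=6, bit18=1)
  nb #...#: next=.  (t=1,i=4, bit17=0)
  nb #....: next=#  (t=2,i=2, bit16=1)
  nb .####: next=.  (t=1,i=13, bit15=0)
  nb .###.: next=#  (t=1,i=7, bit14=1)
  nb .##.#: next=#  (t=0,i=17, bit13=1)
  nb .##..: next=.  (t=0,i=4, bit12=0)
  nb .#.##: next=#  (t=0,i=2, bit11=1)
  nb .#.#.: next=#  (t=5,i=9, bit10=1)
  nb .#..#: next=#  (t=0,i=14, bit9=1)
  nb .#...: next=.  (t=5,i=13, bit8=0)
  nb ..###: next=.  (t=1,i=6, bit7=0)
  nb ..##.: next=#  (t=0,i=16, bit6=1)
  nb ..#.#: next=#  (t=0,i=7, bit5=1)
  nb ..#..: next=#  (t=0,i=13, bit4=1)
  nb ...##: next=.  (t=1,i=5, bit3=0)
  nb ...#.: next=#  (t=9,i=9, bit2=1)
  nb ....#: next=.  (t=2,i=5, bit1=0)
  nb .....: next=#  (t=2,i=3, bit0=1)
  bits 10111000001011010110111001110101 = 3089985141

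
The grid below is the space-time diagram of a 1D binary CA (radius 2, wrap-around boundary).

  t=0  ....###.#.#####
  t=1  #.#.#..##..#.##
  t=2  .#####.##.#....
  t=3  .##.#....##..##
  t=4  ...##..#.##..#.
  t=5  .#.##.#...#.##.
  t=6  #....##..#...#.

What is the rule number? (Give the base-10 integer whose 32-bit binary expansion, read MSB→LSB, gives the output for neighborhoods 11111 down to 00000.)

1429509847

  ##### -> .   bit 31 = 0  t=0,i=12
  ####. -> #   bit 30 = 1  t=0,i=13
  ###.# -> .   bit 29 = 0  t=0,i=6
  ###.. -> #   bit 28 = 1  t=0,i=14
  ##.## -> .   bit 27 = 0  t=2,i=6
  ##.#. -> #   bit 26 = 1  t=0,i=7
  ##..# -> .   bit 25 = 0  t=1,i=9
  ##... -> #   bit 24 = 1  t=0,i=0
  #.### -> .   bit 23 = 0  t=0,i=10
  #.##. -> .   bit 22 = 0  t=2,i=7
  #.#.# -> #   bit 21 = 1  t=0,i=8
  #.#.. -> #   bit 20 = 1  t=1,i=4
  #..## -> .   bit 19 = 0  t=1,i=6
  #..#. -> #   bit 18 = 1  t=1,i=10
  #...# -> .   bit 17 = 0  t=5,i=8
  #.... -> .   bit 16 = 0  t=0,i=1
  .#### -> #   bit 15 = 1  t=0,i=11
  .###. -> .   bit 14 = 0  t=0,i=5
  .##.# -> .   bit 13 = 0  t=2,i=8
  .##.. -> #   bit 12 = 1  t=1,i=8
  .#.## -> .   bit 11 = 0  t=0,i=9
  .#.#. -> #   bit 10 = 1  t=1,i=3
  .#..# -> #   bit 9 = 1  t=1,i=5
  .#... -> .   bit 8 = 0  t=2,i=11
  ..### -> #   bit 7 = 1  t=0,i=4
  ..##. -> #   bit 6 = 1  t=1,i=7
  ..#.# -> .   bit 5 = 0  t=1,i=11
  ..#.. -> #   bit 4 = 1  t=4,i=13
  ...## -> .   bit 3 = 0  t=0,i=3
  ...#. -> #   bit 2 = 1  t=5,i=9
  ....# -> #   bit 1 = 1  t=0,i=2
  ..... -> #   bit 0 = 1  t=2,i=13
  bits 01010101001101001001011011010111 = 1429509847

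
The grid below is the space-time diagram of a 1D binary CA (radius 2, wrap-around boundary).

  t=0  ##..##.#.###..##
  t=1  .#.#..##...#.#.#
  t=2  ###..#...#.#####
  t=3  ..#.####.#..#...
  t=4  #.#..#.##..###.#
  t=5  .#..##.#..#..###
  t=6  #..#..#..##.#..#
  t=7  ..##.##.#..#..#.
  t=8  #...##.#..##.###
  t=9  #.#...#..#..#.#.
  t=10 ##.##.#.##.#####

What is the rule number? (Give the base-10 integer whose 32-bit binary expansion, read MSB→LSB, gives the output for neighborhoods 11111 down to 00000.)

1013876019

  nb #####: next=.  (t=2,i=0, bit31=0)
  nb ####.: next=.  (t=0,i=0, bit30=0)
  nb ###.#: next=#  (t=3,i=7, bit29=1)
  nb ###..: next=#  (t=0,i=1, bit28=1)
  nb ##.##: next=#  (t=4,i=14, bit27=1)
  nb ##.#.: next=#  (t=0,i=6, bit26=1)
  nb ##..#: next=.  (t=0,i=2, bit25=0)
  nb ##...: next=.  (t=1,i=8, bit24=0)
  nb #.###: next=.  (t=0,i=9, bit23=0)
  nb #.##.: next=#  (t=4,i=7, bit22=1)
  nb #.#.#: next=#  (t=0,i=7, bit21=1)
  nb #.#..: next=.  (t=1,i=3, bit20=0)
  nb #..##: next=#  (t=0,i=3, bit19=1)
  nb #..#.: next=#  (t=2,i=4, bit18=1)
  nb #...#: next=#  (t=1,i=9, bit17=1)
  nb #....: next=.  (t=3,i=14, bit16=0)
  nb .####: next=#  (t=0,i=15, bit15=1)
  nb .###.: next=.  (t=0,i=10, bit14=0)
  nb .##.#: next=.  (t=0,i=5, bit13=0)
  nb .##..: next=.  (t=1,i=7, bit12=0)
  nb .#.##: next=.  (t=0,i=8, bit11=0)
  nb .#.#.: next=#  (t=1,i=0, bit10=1)
  nb .#..#: next=.  (t=1,i=4, bit9=0)
  nb .#...: next=#  (t=2,i=6, bit8=1)
  nb ..###: next=.  (t=0,i=14, bit7=0)
  nb ..##.: next=.  (t=0,i=4, bit6=0)
  nb ..#.#: next=#  (t=1,i=11, bit5=1)
  nb ..#..: next=#  (t=2,i=5, bit4=1)
  nb ...##: next=.  (t=7,i=1, bit3=0)
  nb ...#.: next=.  (t=1,i=10, bit2=0)
  nb ....#: next=#  (t=3,i=0, bit1=1)
  nb .....: next=#  (t=3,i=15, bit0=1)
  bits 00111100011011101000010100110011 = 1013876019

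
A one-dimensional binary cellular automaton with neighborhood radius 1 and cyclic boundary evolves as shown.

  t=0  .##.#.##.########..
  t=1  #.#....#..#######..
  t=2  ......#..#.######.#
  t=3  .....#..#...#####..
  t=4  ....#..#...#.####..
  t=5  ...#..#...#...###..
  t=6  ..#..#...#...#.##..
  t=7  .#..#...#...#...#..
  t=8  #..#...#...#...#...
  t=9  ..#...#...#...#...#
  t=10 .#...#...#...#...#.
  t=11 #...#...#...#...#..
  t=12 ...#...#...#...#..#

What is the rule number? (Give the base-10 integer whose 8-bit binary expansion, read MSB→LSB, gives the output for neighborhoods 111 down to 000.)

194

  ### -> #   bit 7 = 1  t=0,i=10
  ##. -> #   bit 6 = 1  t=0,i=2
  #.# -> .   bit 5 = 0  t=0,i=3
  #.. -> .   bit 4 = 0  t=0,i=17
  .## -> .   bit 3 = 0  t=0,i=1
  .#. -> .   bit 2 = 0  t=0,i=4
  ..# -> #   bit 1 = 1  t=0,i=0
  ... -> .   bit 0 = 0  t=0,i=18
  bits 11000010 = 194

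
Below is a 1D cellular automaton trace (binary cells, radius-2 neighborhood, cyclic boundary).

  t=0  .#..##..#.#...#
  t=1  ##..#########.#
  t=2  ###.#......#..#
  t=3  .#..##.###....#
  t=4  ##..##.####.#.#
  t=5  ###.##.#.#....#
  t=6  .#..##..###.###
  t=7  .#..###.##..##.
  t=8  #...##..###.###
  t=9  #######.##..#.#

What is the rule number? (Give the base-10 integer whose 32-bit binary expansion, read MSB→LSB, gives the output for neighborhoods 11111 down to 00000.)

  ##### -> .   bit 31 = 0  t=1,i=6
  ####. -> #   bit 30 = 1  t=1,i=11
  ###.# -> .   bit 29 = 0  t=1,i=12
  ###.. -> #   bit 28 = 1  t=1,i=1
  ##.## -> .   bit 27 = 0  t=1,i=13
  ##.#. -> .   bit 26 = 0  t=2,i=3
  ##..# -> #   bit 25 = 1  t=0,i=6
  ##... -> #   bit 24 = 1  t=3,i=10
  #.### -> #   bit 23 = 1  t=1,i=14
  #.##. -> #   bit 22 = 1  t=5,i=4
  #.#.# -> .   bit 21 = 0  t=4,i=12
  #.#.. -> #   bit 20 = 1  t=0,i=1
  #..## -> .   bit 19 = 0  t=0,i=3
  #..#. -> #   bit 18 = 1  t=0,i=7
  #...# -> #   bit 17 = 1  t=0,i=12
  #.... -> .   bit 16 = 0  t=2,i=6
  .#### -> .   bit 15 = 0  t=1,i=5
  .###. -> #   bit 14 = 1  t=1,i=0
  .##.# -> #   bit 13 = 1  t=3,i=5
  .##.. -> #   bit 12 = 1  t=0,i=5
  .#.## -> .   bit 11 = 0  t=4,i=13
  .#.#. -> #   bit 10 = 1  t=0,i=0
  .#..# -> .   bit 9 = 0  t=0,i=2
  .#... -> #   bit 8 = 1  t=0,i=11
  ..### -> #   bit 7 = 1  t=1,i=4
  ..##. -> #   bit 6 = 1  t=0,i=4
  ..#.# -> #   bit 5 = 1  t=0,i=8
  ..#.. -> .   bit 4 = 0  t=2,i=11
  ...## -> #   bit 3 = 1  t=5,i=13
  ...#. -> .   bit 2 = 0  t=0,i=13
  ....# -> #   bit 1 = 1  t=2,i=9
  ..... -> #   bit 0 = 1  t=2,i=7
  bits 01010011110101100111010111101011 = 1406563819

1406563819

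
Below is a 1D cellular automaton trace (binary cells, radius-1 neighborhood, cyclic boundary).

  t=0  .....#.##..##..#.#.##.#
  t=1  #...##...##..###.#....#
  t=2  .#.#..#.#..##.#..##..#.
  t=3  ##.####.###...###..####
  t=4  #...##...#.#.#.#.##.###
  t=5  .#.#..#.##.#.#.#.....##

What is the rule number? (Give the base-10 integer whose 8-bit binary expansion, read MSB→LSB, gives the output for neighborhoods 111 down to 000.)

150

  ### -> #   bit 7 = 1  t=1,i=14
  ##. -> .   bit 6 = 0  t=0,i=8
  #.# -> .   bit 5 = 0  t=0,i=6
  #.. -> #   bit 4 = 1  t=0,i=0
  .## -> .   bit 3 = 0  t=0,i=7
  .#. -> #   bit 2 = 1  t=0,i=5
  ..# -> #   bit 1 = 1  t=0,i=4
  ... -> .   bit 0 = 0  t=0,i=1
  bits 10010110 = 150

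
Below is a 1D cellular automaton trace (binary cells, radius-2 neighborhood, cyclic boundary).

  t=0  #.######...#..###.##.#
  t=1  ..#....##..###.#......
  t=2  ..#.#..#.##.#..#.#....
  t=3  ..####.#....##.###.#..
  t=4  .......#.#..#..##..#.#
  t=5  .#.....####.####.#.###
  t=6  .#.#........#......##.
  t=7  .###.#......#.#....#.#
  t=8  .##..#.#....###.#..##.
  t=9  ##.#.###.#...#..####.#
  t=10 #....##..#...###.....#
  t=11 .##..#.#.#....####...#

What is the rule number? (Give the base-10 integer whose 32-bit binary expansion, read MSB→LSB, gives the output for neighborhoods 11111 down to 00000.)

328812144

  [31] ##### => .  t=0,i=4
  [30] ####. => .  t=0,i=6
  [29] ###.# => .  t=0,i=16
  [28] ###.. => #  t=0,i=7
  [27] ##.## => .  t=0,i=1
  [26] ##.#. => .  t=1,i=14
  [25] ##..# => #  t=1,i=9
  [24] ##... => #  t=0,i=8
  [23] #.### => #  t=0,i=2
  [22] #.##. => .  t=0,i=18
  [21] #.#.# => .  t=5,i=17
  [20] #.#.. => #  t=1,i=15
  [19] #..## => #  t=0,i=13
  [18] #..#. => .  t=2,i=6
  [17] #...# => .  t=0,i=9
  [16] #.... => #  t=1,i=4
  [15] .#### => .  t=0,i=3
  [14] .###. => #  t=0,i=15
  [13] .##.# => .  t=0,i=0
  [12] .##.. => .  t=1,i=8
  [11] .#.## => .  t=2,i=8
  [10] .#.#. => #  t=2,i=3
  [9] .#..# => #  t=0,i=12
  [8] .#... => .  t=1,i=3
  [7] ..### => .  t=0,i=14
  [6] ..##. => #  t=1,i=7
  [5] ..#.# => #  t=2,i=2
  [4] ..#.. => #  t=0,i=11
  [3] ...## => .  t=1,i=6
  [2] ...#. => .  t=0,i=10
  [1] ....# => .  t=1,i=0
  [0] ..... => .  t=1,i=18
  bits 00010011100110010100011001110000 = 328812144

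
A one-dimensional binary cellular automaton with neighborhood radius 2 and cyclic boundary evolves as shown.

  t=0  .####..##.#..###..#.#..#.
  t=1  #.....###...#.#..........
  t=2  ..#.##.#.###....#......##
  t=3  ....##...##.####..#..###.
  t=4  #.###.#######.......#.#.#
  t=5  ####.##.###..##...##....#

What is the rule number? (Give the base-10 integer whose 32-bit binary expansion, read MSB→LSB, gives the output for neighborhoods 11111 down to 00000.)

  #####|#  b31=1 t=4,i=8
  ####.|.  b30=0 t=0,i=3
  ###.#|.  b29=0 t=4,i=4
  ###..|.  b28=0 t=0,i=4
  ##.##|#  b27=1 t=3,i=11
  ##.#.|.  b26=0 t=0,i=9
  ##..#|.  b25=0 t=0,i=5
  ##...|#  b24=1 t=1,i=9
  #.###|#  b23=1 t=2,i=9
  #.##.|#  b22=1 t=2,i=4
  #.#.#|.  b21=0 t=2,i=7
  #.#..|.  b20=0 t=0,i=10
  #..##|#  b19=1 t=0,i=0
  #..#.|.  b18=0 t=0,i=17
  #...#|#  b17=1 t=1,i=10
  #....|#  b16=1 t=1,i=2
  .####|.  b15=0 t=0,i=2
  .###.|#  b14=1 t=0,i=14
  .##.#|#  b13=1 t=0,i=8
  .##..|.  b12=0 t=2,i=24
  .#.##|.  b11=0 t=2,i=3
  .#.#.|.  b10=0 t=0,i=19
  .#..#|.  b9=0 t=0,i=11
  .#...|.  b8=0 t=1,i=1
  ..###|.  b7=0 t=0,i=1
  ..##.|#  b6=1 t=0,i=7
  ..#.#|.  b5=0 t=0,i=18
  ..#..|.  b4=0 t=0,i=23
  ...##|#  b3=1 t=1,i=5
  ...#.|#  b2=1 t=1,i=11
  ....#|#  b1=1 t=1,i=4
  .....|.  b0=0 t=1,i=3
  bits 10001001110010110110000001001110 = 2311807054

2311807054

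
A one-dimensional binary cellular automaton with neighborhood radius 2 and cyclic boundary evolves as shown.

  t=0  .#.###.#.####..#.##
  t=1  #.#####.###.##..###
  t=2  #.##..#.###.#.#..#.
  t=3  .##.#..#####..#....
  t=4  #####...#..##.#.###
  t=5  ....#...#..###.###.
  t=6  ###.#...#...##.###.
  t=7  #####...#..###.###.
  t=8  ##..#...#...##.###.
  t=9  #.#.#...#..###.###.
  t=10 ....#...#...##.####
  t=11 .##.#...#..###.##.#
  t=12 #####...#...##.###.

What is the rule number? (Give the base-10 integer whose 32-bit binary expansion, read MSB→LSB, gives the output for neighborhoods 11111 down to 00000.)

  nb #####: next=.  (t=1,i=4, bit31=0)
  nb ####.: next=.  (t=0,i=11, bit30=0)
  nb ###.#: next=#  (t=0,i=5, bit29=1)
  nb ###..: next=#  (t=0,i=12, bit28=1)
  nb ##.##: next=.  (t=1,i=1, bit27=0)
  nb ##.#.: next=#  (t=0,i=0, bit26=1)
  nb ##..#: next=#  (t=0,i=13, bit25=1)
  nb ##...: next=.  (t=4,i=5, bit24=0)
  nb #.###: next=#  (t=0,i=3, bit23=1)
  nb #.##.: next=#  (t=0,i=17, bit22=1)
  nb #.#.#: next=.  (t=0,i=1, bit21=0)
  nb #.#..: next=#  (t=2,i=14, bit20=1)
  nb #..##: next=.  (t=1,i=15, bit19=0)
  nb #..#.: next=.  (t=0,i=14, bit18=0)
  nb #...#: next=.  (t=4,i=6, bit17=0)
  nb #....: next=#  (t=3,i=16, bit16=1)
  nb .####: next=#  (t=0,i=10, bit15=1)
  nb .###.: next=#  (t=0,i=4, bit14=1)
  nb .##.#: next=#  (t=0,i=18, bit13=1)
  nb .##..: next=.  (t=1,i=13, bit12=0)
  nb .#.##: next=#  (t=0,i=2, bit11=1)
  nb .#.#.: next=.  (t=2,i=13, bit10=0)
  nb .#..#: next=.  (t=2,i=15, bit9=0)
  nb .#...: next=.  (t=3,i=15, bit8=0)
  nb ..###: next=.  (t=1,i=16, bit7=0)
  nb ..##.: next=#  (t=3,i=1, bit6=1)
  nb ..#.#: next=.  (t=0,i=15, bit5=0)
  nb ..#..: next=#  (t=3,i=14, bit4=1)
  nb ...##: next=#  (t=3,i=0, bit3=1)
  nb ...#.: next=.  (t=4,i=7, bit2=0)
  nb ....#: next=#  (t=3,i=18, bit1=1)
  nb .....: next=#  (t=3,i=17, bit0=1)
  bits 00110110110100011110100001011011 = 919726171

919726171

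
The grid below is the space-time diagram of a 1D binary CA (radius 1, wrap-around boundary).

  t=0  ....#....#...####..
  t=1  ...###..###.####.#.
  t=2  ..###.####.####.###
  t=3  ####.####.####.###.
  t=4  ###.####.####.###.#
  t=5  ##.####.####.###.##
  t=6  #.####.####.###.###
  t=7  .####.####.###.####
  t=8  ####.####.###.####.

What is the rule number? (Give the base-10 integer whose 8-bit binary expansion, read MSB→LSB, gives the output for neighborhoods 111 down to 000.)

  nb ###: next=#  (t=0,i=14, bit7=1)
  nb ##.: next=.  (t=0,i=16, bit6=0)
  nb #.#: next=#  (t=1,i=11, bit5=1)
  nb #..: next=#  (t=0,i=5, bit4=1)
  nb .##: next=#  (t=0,i=13, bit3=1)
  nb .#.: next=#  (t=0,i=4, bit2=1)
  nb ..#: next=#  (t=0,i=3, bit1=1)
  nb ...: next=.  (t=0,i=0, bit0=0)
  bits 10111110 = 190

190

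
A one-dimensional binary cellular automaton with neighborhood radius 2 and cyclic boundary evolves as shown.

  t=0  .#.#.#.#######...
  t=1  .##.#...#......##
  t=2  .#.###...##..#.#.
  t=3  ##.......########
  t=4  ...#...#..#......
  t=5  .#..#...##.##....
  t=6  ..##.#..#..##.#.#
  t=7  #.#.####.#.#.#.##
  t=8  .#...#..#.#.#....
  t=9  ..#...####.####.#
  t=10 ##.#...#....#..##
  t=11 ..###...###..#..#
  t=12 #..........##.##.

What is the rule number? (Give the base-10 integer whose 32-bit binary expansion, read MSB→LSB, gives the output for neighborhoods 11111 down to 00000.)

  nb #####: next=.  (t=0,i=9, bit31=0)
  nb ####.: next=.  (t=0,i=12, bit30=0)
  nb ###.#: next=.  (t=7,i=0, bit29=0)
  nb ###..: next=.  (t=0,i=13, bit28=0)
  nb ##.##: next=.  (t=1,i=0, bit27=0)
  nb ##.#.: next=#  (t=1,i=3, bit26=1)
  nb ##..#: next=#  (t=2,i=11, bit25=1)
  nb ##...: next=.  (t=0,i=14, bit24=0)
  nb #.###: next=.  (t=0,i=7, bit23=0)
  nb #.##.: next=#  (t=1,i=1, bit22=1)
  nb #.#.#: next=.  (t=0,i=3, bit21=0)
  nb #.#..: next=#  (t=1,i=4, bit20=1)
  nb #..##: next=.  (t=6,i=1, bit19=0)
  nb #..#.: next=#  (t=2,i=0, bit18=1)
  nb #...#: next=.  (t=1,i=6, bit17=0)
  nb #....: next=#  (t=0,i=15, bit16=1)
  nb .####: next=#  (t=0,i=8, bit15=1)
  nb .###.: next=.  (t=2,i=4, bit14=0)
  nb .##.#: next=.  (t=1,i=2, bit13=0)
  nb .##..: next=#  (t=2,i=10, bit12=1)
  nb .#.##: next=.  (t=0,i=6, bit11=0)
  nb .#.#.: next=#  (t=0,i=2, bit10=1)
  nb .#..#: next=#  (t=2,i=16, bit9=1)
  nb .#...: next=#  (t=1,i=5, bit8=1)
  nb ..###: next=.  (t=3,i=9, bit7=0)
  nb ..##.: next=#  (t=1,i=15, bit6=1)
  nb ..#.#: next=#  (t=0,i=1, bit5=1)
  nb ..#..: next=.  (t=1,i=8, bit4=0)
  nb ...##: next=.  (t=1,i=14, bit3=0)
  nb ...#.: next=.  (t=0,i=0, bit2=0)
  nb ....#: next=#  (t=0,i=16, bit1=1)
  nb .....: next=.  (t=1,i=11, bit0=0)
  bits 00000110010101011001011101100010 = 106272610

106272610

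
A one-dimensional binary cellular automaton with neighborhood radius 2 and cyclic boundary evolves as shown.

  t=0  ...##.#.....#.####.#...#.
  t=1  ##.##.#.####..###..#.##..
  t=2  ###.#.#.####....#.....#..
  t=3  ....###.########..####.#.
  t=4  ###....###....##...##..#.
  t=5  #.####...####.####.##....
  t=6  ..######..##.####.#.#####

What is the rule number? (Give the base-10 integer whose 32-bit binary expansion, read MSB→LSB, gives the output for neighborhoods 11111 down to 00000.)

  #####|.  b31=0 t=3,i=10
  ####.|#  b30=1 t=0,i=16
  ###.#|.  b29=0 t=0,i=17
  ###..|#  b28=1 t=1,i=11
  ##.##|#  b27=1 t=1,i=2
  ##.#.|.  b26=0 t=0,i=5
  ##..#|.  b25=0 t=1,i=12
  ##...|#  b24=1 t=2,i=12
  #.###|#  b23=1 t=0,i=14
  #.##.|.  b22=0 t=1,i=3
  #.#.#|#  b21=1 t=1,i=6
  #.#..|#  b20=1 t=0,i=6
  #..##|.  b19=0 t=1,i=13
  #..#.|.  b18=0 t=1,i=18
  #...#|#  b17=1 t=0,i=21
  #....|#  b16=1 t=0,i=0
  .####|#  b15=1 t=0,i=15
  .###.|.  b14=0 t=1,i=15
  .##.#|#  b13=1 t=0,i=4
  .##..|#  b12=1 t=1,i=22
  .#.##|.  b11=0 t=0,i=13
  .#.#.|#  b10=1 t=2,i=5
  .#..#|#  b9=1 t=2,i=23
  .#...|.  b8=0 t=0,i=7
  ..###|.  b7=0 t=1,i=14
  ..##.|#  b6=1 t=0,i=3
  ..#.#|.  b5=0 t=0,i=12
  ..#..|.  b4=0 t=0,i=23
  ...##|.  b3=0 t=0,i=2
  ...#.|#  b2=1 t=0,i=11
  ....#|#  b1=1 t=0,i=1
  .....|#  b0=1 t=0,i=9
  bits 01011001101100111011011001000111 = 1504949831

1504949831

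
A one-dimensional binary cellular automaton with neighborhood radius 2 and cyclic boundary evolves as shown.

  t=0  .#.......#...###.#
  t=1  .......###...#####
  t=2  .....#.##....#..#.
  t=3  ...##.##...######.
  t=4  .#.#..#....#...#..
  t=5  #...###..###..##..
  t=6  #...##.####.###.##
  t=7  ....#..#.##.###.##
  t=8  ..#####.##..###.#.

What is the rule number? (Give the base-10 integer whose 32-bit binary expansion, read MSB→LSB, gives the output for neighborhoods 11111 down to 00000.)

  nb #####: next=.  (t=1,i=15, bit31=0)
  nb ####.: next=#  (t=1,i=16, bit30=1)
  nb ###.#: next=#  (t=0,i=15, bit29=1)
  nb ###..: next=.  (t=1,i=9, bit28=0)
  nb ##.##: next=.  (t=3,i=5, bit27=0)
  nb ##.#.: next=#  (t=0,i=16, bit26=1)
  nb ##..#: next=#  (t=5,i=7, bit25=1)
  nb ##...: next=.  (t=1,i=0, bit24=0)
  nb #.###: next=#  (t=6,i=7, bit23=1)
  nb #.##.: next=#  (t=2,i=7, bit22=1)
  nb #.#.#: next=#  (t=0,i=17, bit21=1)
  nb #.#..: next=.  (t=0,i=1, bit20=0)
  nb #..##: next=#  (t=5,i=8, bit19=1)
  nb #..#.: next=#  (t=2,i=15, bit18=1)
  nb #...#: next=.  (t=0,i=11, bit17=0)
  nb #....: next=.  (t=0,i=3, bit16=0)
  nb .####: next=.  (t=1,i=14, bit15=0)
  nb .###.: next=#  (t=0,i=14, bit14=1)
  nb .##.#: next=.  (t=3,i=4, bit13=0)
  nb .##..: next=.  (t=2,i=8, bit12=0)
  nb .#.##: next=#  (t=2,i=6, bit11=1)
  nb .#.#.: next=.  (t=0,i=0, bit10=0)
  nb .#..#: next=#  (t=2,i=14, bit9=1)
  nb .#...: next=.  (t=0,i=2, bit8=0)
  nb ..###: next=#  (t=0,i=13, bit7=1)
  nb ..##.: next=#  (t=3,i=3, bit6=1)
  nb ..#.#: next=.  (t=2,i=5, bit5=0)
  nb ..#..: next=#  (t=0,i=9, bit4=1)
  nb ...##: next=.  (t=0,i=12, bit3=0)
  nb ...#.: next=#  (t=0,i=8, bit2=1)
  nb ....#: next=#  (t=0,i=7, bit1=1)
  nb .....: next=.  (t=0,i=4, bit0=0)
  bits 01100110111011000100101011010110 = 1726761686

1726761686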